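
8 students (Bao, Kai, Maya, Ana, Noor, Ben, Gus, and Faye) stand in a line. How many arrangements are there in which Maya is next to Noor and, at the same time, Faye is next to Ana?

Treat {Maya,Noor} as one block (2 orders) and {Faye,Ana} as another (2 orders).
That leaves 6 units to arrange: 2 × 2 × 6! = 4 × 720 = 2880.

2880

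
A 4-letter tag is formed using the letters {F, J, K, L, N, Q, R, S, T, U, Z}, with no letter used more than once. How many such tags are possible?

7920

With no repetition, fill the 4 letters in order: 11 choices, then 10, down to 8.
That product is 11 × 10 × 9 × 8 = 7920.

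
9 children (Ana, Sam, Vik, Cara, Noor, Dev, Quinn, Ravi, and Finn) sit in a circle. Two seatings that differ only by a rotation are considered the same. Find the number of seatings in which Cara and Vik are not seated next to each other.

30240

Without the restriction there are (8)! = 40320 seatings.
Those with Cara next to Vik: fuse the pair into one unit and seat 8 units around a circle — 2·(7)! = 10080.
Subtracting, 40320 − 10080 = 30240.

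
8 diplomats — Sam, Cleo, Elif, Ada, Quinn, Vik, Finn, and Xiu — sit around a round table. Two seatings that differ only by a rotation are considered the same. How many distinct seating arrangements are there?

5040

Seat Sam anywhere (absorbing the rotational symmetry), then permute the other 7: (7)! = 5040.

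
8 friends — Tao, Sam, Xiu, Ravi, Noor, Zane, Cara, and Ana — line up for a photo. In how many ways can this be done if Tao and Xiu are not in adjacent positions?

There are 8! = 40320 arrangements in all. If Tao and Xiu are adjacent, merging them into one block gives 2·(7)! = 10080 arrangements.
So 40320 − 10080 = 30240 arrangements keep them apart.

30240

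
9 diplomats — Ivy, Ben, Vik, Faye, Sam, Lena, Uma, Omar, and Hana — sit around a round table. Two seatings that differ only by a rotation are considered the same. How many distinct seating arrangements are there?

Seat Ivy anywhere (absorbing the rotational symmetry), then permute the other 8: (8)! = 40320.

40320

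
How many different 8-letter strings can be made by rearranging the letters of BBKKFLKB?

1120

Letter multiplicities in BBKKFLKB: B×3, F×1, K×3, L×1.
Dividing 8! = 40320 by 3!·3! = 36 for the repeated letters gives 1120.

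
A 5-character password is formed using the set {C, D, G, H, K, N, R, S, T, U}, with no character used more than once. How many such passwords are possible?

30240

Choose and order 5 of the 10 symbols: the first character has 10 options, the next 9, and so on down to 6.
10 × 9 × 8 × 7 × 6 = 30240.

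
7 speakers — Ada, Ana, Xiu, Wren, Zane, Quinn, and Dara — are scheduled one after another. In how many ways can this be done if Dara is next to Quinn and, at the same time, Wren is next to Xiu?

480

Treat {Dara,Quinn} as one block (2 orders) and {Wren,Xiu} as another (2 orders).
That leaves 5 units to arrange: 2 × 2 × 5! = 4 × 120 = 480.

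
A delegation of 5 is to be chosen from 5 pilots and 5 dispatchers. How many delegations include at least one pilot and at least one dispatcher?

Total 5-person selections from all 10: C(10,5) = 252.
Selections missing a whole group: no pilots → C(5,5) = 1; no dispatchers → C(5,5) = 1.
Both groups omitted at once is impossible, so 252 − 2 = 250.

250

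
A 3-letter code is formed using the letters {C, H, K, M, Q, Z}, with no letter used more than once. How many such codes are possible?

120

This is a permutation of 3 out of 6: P(6,3) = 6!/3!.
That product is 6 × 5 × 4 = 120.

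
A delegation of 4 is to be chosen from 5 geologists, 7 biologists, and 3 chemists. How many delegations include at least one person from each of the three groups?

With no constraint there are C(15,4) = 1365 possible selections.
Subtract selections that omit an entire group: no geologists → C(10,4) = 210; no biologists → C(8,4) = 70; no chemists → C(12,4) = 495.
Add back selections omitting two groups (i.e. drawn from a single group): C(5,4) + C(7,4) + C(3,4) = 40.
By inclusion–exclusion: 1365 − 775 + 40 = 630.

630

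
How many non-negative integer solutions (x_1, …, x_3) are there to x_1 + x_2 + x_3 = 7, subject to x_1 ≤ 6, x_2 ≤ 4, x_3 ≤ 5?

26

Without the upper bounds there are C(9,2) = 36 ways to split 7 among 3 variables.
Subtract solutions that violate a single cap (substitute x_i' = x_i − (cap_i+1)): x_1 ≥ 7 gives C(2,2) = 1; x_2 ≥ 5 gives C(4,2) = 6; x_3 ≥ 6 gives C(3,2) = 3. Together 10.
No two caps can be exceeded simultaneously, so the pair terms are all 0.
By inclusion–exclusion the count is 36 − 10 + 0 = 26.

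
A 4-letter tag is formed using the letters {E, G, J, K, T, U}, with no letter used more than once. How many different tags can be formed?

With no repetition, fill the 4 letters in order: 6 choices, then 5, down to 3.
That product is 6 × 5 × 4 × 3 = 360.

360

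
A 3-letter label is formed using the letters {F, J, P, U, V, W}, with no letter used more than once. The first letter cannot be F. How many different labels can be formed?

100

The first letter has 6−1 = 5 choices (anything except F).
The remaining 2 letters are filled from the other 5 symbols without repetition: 5 × 4 = 20.
Total: 5 × 20 = 100.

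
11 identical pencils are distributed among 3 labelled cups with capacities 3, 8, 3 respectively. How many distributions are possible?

10

By stars and bars, unrestricted non-negative solutions to x_1+…+x_3 = 11 number C(11+2,2) = 78.
Subtract solutions that violate a single cap (substitute x_i' = x_i − (cap_i+1)): x_1 ≥ 4 gives C(9,2) = 36; x_2 ≥ 9 gives C(4,2) = 6; x_3 ≥ 4 gives C(9,2) = 36. Together 78.
Add back pairs where two caps are both exceeded: 0 + 10 + 0 = 10.
By inclusion–exclusion the count is 78 − 78 + 10 = 10.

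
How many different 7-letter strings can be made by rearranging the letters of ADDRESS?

1260

The 7 letters of ADDRESS have repeats: D appearing twice and S appearing twice.
So there are 7! / (2!·2!) = 1260 distinguishable arrangements.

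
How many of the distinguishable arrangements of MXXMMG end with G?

10

Fix G in the last position and arrange the remaining 5 letters.
Those 5 letters have M appearing 3 times and X appearing twice, giving (5)!/(3!·2!) = 10.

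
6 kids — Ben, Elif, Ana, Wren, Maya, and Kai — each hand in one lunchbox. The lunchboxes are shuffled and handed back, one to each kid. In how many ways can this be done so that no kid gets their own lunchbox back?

265

Let Aᵢ be the assignments in which kid i gets their own lunchbox. We want the size of the complement of A₁∪…∪A_6.
By inclusion–exclusion this is Σ_{j=0}^{6} (−1)^j C(6,j)·(6−j)!.
Computing: 720 − 720 + 360 − 120 + 30 − 6 + 1 = 265.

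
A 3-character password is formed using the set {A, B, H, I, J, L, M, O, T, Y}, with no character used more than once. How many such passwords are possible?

720

With no repetition, fill the 3 characters in order: 10 choices, then 9, down to 8.
10 × 9 × 8 = 720.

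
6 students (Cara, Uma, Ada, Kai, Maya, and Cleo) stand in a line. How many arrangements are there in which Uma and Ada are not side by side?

Of the 6! = 720 arrangements, those with Uma and Ada adjacent number 2 × 5! = 240 (treat the pair as a block with 2 internal orders).
So 720 − 240 = 480 arrangements keep them apart.

480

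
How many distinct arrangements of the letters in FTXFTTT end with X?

15

With the last slot taken by X, it remains to arrange the other 6 letters (FTFTTT).
Those 6 letters have F appearing twice and T appearing 4 times, giving (6)!/(4!·2!) = 15.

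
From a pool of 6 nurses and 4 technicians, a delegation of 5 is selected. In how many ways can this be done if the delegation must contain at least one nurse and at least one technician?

246

Unrestricted: C(10,5) = 252 ways to pick any 5 of the 10.
Subtract selections that omit an entire group: no nurses → C(4,5) = 0; no technicians → C(6,5) = 6.
Both groups omitted at once is impossible, so 252 − 6 = 246.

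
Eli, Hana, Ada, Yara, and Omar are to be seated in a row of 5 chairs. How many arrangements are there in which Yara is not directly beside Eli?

72

There are 5! = 120 arrangements in all. If Yara and Eli are adjacent, merging them into one block gives 2·(4)! = 48 arrangements.
So 120 − 48 = 72 arrangements keep them apart.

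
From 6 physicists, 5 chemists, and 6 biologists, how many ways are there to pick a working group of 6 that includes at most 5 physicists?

Split by how many physicists are chosen (0 through 5).
Sum: C(6,0)·C(11,6) + C(6,1)·C(11,5) + C(6,2)·C(11,4) + C(6,3)·C(11,3) + C(6,4)·C(11,2) + C(6,5)·C(11,1) = 462 + 2772 + 4950 + 3300 + 825 + 66 = 12375.

12375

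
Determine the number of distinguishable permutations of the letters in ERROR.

20

The 5 letters of ERROR have repeats: R appearing 3 times.
The number of distinct arrangements is 5!/(3!) = 120/6 = 20.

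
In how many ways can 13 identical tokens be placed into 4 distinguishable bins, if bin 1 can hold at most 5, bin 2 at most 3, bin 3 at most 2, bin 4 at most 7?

By stars and bars, unrestricted non-negative solutions to x_1+…+x_4 = 13 number C(13+3,3) = 560.
Subtract solutions that violate a single cap (substitute x_i' = x_i − (cap_i+1)): x_1 ≥ 6 gives C(10,3) = 120; x_2 ≥ 4 gives C(12,3) = 220; x_3 ≥ 3 gives C(13,3) = 286; x_4 ≥ 8 gives C(8,3) = 56. Together 682.
Add back pairs where two caps are both exceeded: 20 + 35 + 0 + 84 + 4 + 10 = 153.
Subtract triples: 1 + 0 + 0 + 0 = 1.
By inclusion–exclusion the count is 560 − 682 + 153 − 1 = 30.

30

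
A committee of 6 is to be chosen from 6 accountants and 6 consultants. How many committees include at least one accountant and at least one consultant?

922

Total 6-person selections from all 12: C(12,6) = 924.
Selections missing a whole group: no accountants → C(6,6) = 1; no consultants → C(6,6) = 1.
Both groups omitted at once is impossible, so 924 − 2 = 922.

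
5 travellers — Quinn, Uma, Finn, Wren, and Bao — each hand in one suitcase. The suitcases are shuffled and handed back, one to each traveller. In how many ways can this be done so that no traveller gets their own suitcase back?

44

This is the derangement count D_5: permutations of 5 items with no fixed point.
By inclusion–exclusion this is Σ_{j=0}^{5} (−1)^j C(5,j)·(5−j)!.
Computing: 120 − 120 + 60 − 20 + 5 − 1 = 44.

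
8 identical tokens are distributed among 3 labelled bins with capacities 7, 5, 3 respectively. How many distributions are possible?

23

By stars and bars, unrestricted non-negative solutions to x_1+…+x_3 = 8 number C(8+2,2) = 45.
Subtract solutions that violate a single cap (substitute x_i' = x_i − (cap_i+1)): x_1 ≥ 8 gives C(2,2) = 1; x_2 ≥ 6 gives C(4,2) = 6; x_3 ≥ 4 gives C(6,2) = 15. Together 22.
No two caps can be exceeded simultaneously, so the pair terms are all 0.
By inclusion–exclusion the count is 45 − 22 + 0 = 23.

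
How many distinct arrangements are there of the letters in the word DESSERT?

DESSERT has 7 letters with E appearing twice and S appearing twice.
So there are 7! / (2!·2!) = 1260 distinguishable arrangements.

1260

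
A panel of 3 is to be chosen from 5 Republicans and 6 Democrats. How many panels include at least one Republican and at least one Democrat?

135

Total 3-person selections from all 11: C(11,3) = 165.
Subtract selections that omit an entire group: no Republicans → C(6,3) = 20; no Democrats → C(5,3) = 10.
Both groups omitted at once is impossible, so 165 − 30 = 135.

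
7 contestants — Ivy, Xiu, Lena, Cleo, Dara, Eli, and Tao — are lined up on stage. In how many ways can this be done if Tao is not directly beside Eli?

Of the 7! = 5040 arrangements, those with Tao and Eli adjacent number 2 × 6! = 1440 (treat the pair as a block with 2 internal orders).
So 5040 − 1440 = 3600 arrangements keep them apart.

3600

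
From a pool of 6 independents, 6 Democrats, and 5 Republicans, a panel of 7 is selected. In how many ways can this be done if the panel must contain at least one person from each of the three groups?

17996

Unrestricted: C(17,7) = 19448 ways to pick any 7 of the 17.
Subtract selections that omit an entire group: no independents → C(11,7) = 330; no Democrats → C(11,7) = 330; no Republicans → C(12,7) = 792.
Add back selections omitting two groups (i.e. drawn from a single group): C(6,7) + C(6,7) + C(5,7) = 0.
By inclusion–exclusion: 19448 − 1452 + 0 = 17996.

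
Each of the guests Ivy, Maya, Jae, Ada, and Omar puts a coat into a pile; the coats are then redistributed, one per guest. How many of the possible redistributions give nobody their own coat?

Let Aᵢ be the assignments in which guest i gets their own coat. We want the size of the complement of A₁∪…∪A_5.
By inclusion–exclusion this is Σ_{j=0}^{5} (−1)^j C(5,j)·(5−j)!.
Computing: 120 − 120 + 60 − 20 + 5 − 1 = 44.

44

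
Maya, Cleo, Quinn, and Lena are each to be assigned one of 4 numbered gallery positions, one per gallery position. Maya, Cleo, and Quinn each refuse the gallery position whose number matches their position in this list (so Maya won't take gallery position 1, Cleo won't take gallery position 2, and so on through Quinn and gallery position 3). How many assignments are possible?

Let Aᵢ (for i ∈ {1, 2, 3}) be the placements that put person i in their forbidden gallery position. Any j of these fix j positions, leaving (4−j)! ways to fill the rest, and there are C(3,j) ways to pick which j.
By inclusion–exclusion, the number of valid placements is Σ_{j=0}^{3} (−1)^j C(3,j)·(4−j)!.
Computing: 24 − 18 + 6 − 1 = 11.

11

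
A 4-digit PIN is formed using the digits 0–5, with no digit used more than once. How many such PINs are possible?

360

With no repetition, fill the 4 digits in order: 6 choices, then 5, down to 3.
6 × 5 × 4 × 3 = 360.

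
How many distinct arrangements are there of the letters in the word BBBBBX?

Letter multiplicities in BBBBBX: B×5, X×1.
So there are 6! / (5!) = 6 distinguishable arrangements.

6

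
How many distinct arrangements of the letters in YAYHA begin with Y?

12

Fix Y in the first position and arrange the remaining 4 letters.
Those 4 letters have A appearing twice, giving (4)!/(2!) = 12.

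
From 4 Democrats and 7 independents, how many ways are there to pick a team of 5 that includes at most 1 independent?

Split by how many independents are chosen (0 through 1).
Sum: C(7,0)·C(4,5) + C(7,1)·C(4,4) = 0 + 7 = 7.

7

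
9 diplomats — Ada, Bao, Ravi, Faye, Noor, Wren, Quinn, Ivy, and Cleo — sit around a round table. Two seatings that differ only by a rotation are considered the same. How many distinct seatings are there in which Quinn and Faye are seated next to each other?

Treat {Quinn, Faye} as one unit (2 internal orders) and seat the resulting 8 units around the table: (7)! circular arrangements.
So 2 × (7)! = 2 × 5040 = 10080.

10080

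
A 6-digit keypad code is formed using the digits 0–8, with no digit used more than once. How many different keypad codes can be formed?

With no repetition, fill the 6 digits in order: 9 choices, then 8, down to 4.
That product is 9 × 8 × 7 × 6 × 5 × 4 = 60480.

60480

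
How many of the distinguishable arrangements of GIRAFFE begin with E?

360

Fix E in the first position and arrange the remaining 6 letters.
Those 6 letters have F appearing twice, giving (6)!/(2!) = 360.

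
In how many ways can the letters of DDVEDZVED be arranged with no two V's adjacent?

Total arrangements of DDVEDZVED: 9!/(4!·2!·2!) = 3780.
If the two V's are adjacent, glue them into one block, leaving 8 items to arrange: (8)!/(4!·2!) = 840 ways.
Subtracting, 3780 − 840 = 2940 arrangements keep the V's apart.

2940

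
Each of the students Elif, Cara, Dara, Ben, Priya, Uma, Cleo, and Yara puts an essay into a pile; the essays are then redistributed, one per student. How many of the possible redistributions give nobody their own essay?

14833

Count assignments avoiding every fixed point. For any j of the 8 students fixed to their own essay, the other 8−j can be arranged in (8−j)! ways.
By inclusion–exclusion this is Σ_{j=0}^{8} (−1)^j C(8,j)·(8−j)!.
Computing: 40320 − 40320 + 20160 − 6720 + 1680 − 336 + 56 − 8 + 1 = 14833.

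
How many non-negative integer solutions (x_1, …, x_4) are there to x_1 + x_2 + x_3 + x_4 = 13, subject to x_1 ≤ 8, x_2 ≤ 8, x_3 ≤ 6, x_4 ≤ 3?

198

Without the upper bounds there are C(16,3) = 560 ways to split 13 among 4 variables.
Subtract solutions that violate a single cap (substitute x_i' = x_i − (cap_i+1)): x_1 ≥ 9 gives C(7,3) = 35; x_2 ≥ 9 gives C(7,3) = 35; x_3 ≥ 7 gives C(9,3) = 84; x_4 ≥ 4 gives C(12,3) = 220. Together 374.
Add back pairs where two caps are both exceeded: 0 + 0 + 1 + 0 + 1 + 10 = 12.
By inclusion–exclusion the count is 560 − 374 + 12 = 198.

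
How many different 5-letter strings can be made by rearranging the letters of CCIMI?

30

CCIMI has 5 letters with C appearing twice and I appearing twice.
The number of distinct arrangements is 5!/(2!·2!) = 120/4 = 30.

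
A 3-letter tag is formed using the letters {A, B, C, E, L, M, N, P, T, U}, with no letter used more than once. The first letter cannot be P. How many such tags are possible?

The first letter has 10−1 = 9 choices (anything except P).
The remaining 2 letters are filled from the other 9 symbols without repetition: 9 × 8 = 72.
Total: 9 × 72 = 648.

648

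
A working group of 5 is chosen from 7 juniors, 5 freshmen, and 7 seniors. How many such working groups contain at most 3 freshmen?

Split by how many freshmen are chosen (0 through 3).
Sum: C(5,0)·C(14,5) + C(5,1)·C(14,4) + C(5,2)·C(14,3) + C(5,3)·C(14,2) = 2002 + 5005 + 3640 + 910 = 11557.

11557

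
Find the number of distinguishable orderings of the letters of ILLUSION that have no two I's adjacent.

7560

There are 8!/(2!·2!) = 10080 arrangements of ILLUSION in total.
If the two I's are adjacent, glue them into one block, leaving 7 items to arrange: (7)!/(2!) = 2520 ways.
Subtracting, 10080 − 2520 = 7560 arrangements keep the I's apart.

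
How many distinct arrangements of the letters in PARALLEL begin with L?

1260

With the first slot taken by L, it remains to arrange the other 7 letters (PARALEL).
Those 7 letters have A appearing twice and L appearing twice, giving (7)!/(2!·2!) = 1260.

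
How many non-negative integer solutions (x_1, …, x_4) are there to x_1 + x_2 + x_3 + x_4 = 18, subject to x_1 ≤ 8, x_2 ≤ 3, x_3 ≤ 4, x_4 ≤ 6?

Without the upper bounds there are C(21,3) = 1330 ways to split 18 among 4 variables.
Subtract solutions that violate a single cap (substitute x_i' = x_i − (cap_i+1)): x_1 ≥ 9 gives C(12,3) = 220; x_2 ≥ 4 gives C(17,3) = 680; x_3 ≥ 5 gives C(16,3) = 560; x_4 ≥ 7 gives C(14,3) = 364. Together 1824.
Add back pairs where two caps are both exceeded: 56 + 35 + 10 + 220 + 120 + 84 = 525.
Subtract triples: 1 + 0 + 0 + 10 = 11.
By inclusion–exclusion the count is 1330 − 1824 + 525 − 11 = 20.

20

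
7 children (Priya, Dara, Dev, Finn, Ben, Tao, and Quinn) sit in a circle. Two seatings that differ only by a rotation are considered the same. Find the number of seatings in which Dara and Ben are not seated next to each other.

Without the restriction there are (6)! = 720 seatings.
Seatings with Dara beside Ben: treat them as a block with 2 internal orders, giving 2 × (5)! = 240.
Subtracting, 720 − 240 = 480.

480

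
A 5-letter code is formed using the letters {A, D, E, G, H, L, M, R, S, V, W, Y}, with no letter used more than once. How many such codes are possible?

95040

This is a permutation of 5 out of 12: P(12,5) = 12!/7!.
That product is 12 × 11 × 10 × 9 × 8 = 95040.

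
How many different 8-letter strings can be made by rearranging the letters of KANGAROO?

10080

Letter multiplicities in KANGAROO: A×2, G×1, K×1, N×1, O×2, R×1.
Dividing 8! = 40320 by 2!·2! = 4 for the repeated letters gives 10080.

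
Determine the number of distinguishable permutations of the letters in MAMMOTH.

The 7 letters of MAMMOTH have repeats: M appearing 3 times.
So there are 7! / (3!) = 840 distinguishable arrangements.

840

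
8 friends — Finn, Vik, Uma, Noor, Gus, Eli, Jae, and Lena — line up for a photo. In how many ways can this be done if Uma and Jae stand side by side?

Place the 6 others and the Uma-Jae pair as 7 objects in a line; the pair has 2 internal arrangements.
That gives 2 × 7! = 2 × 5040 = 10080.

10080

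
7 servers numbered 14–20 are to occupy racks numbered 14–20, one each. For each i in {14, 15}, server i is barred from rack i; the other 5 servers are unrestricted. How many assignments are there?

Let Aᵢ (for i ∈ {14, 15}) be the placements that put server i in its forbidden rack. Any j of these fix j positions, leaving (7−j)! ways to fill the rest, and there are C(2,j) ways to pick which j.
By inclusion–exclusion, the number of valid placements is Σ_{j=0}^{2} (−1)^j C(2,j)·(7−j)!.
Computing: 5040 − 1440 + 120 = 3720.

3720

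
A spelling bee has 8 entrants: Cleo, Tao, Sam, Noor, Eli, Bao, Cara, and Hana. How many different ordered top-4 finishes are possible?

This is an ordered selection of 4 from 8: P(8,4).
That gives 8 × 7 × 6 × 5 = 1680.

1680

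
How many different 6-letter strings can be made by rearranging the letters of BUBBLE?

120

BUBBLE has 6 letters with B appearing 3 times.
So there are 6! / (3!) = 120 distinguishable arrangements.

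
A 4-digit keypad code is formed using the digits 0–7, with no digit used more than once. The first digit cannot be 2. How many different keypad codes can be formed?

The first digit has 8−1 = 7 choices (anything except 2).
The remaining 3 digits are filled from the other 7 symbols without repetition: 7 × 6 × 5 = 210.
Total: 7 × 210 = 1470.

1470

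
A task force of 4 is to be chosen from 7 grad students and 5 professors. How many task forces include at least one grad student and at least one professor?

With no constraint there are C(12,4) = 495 possible selections.
Subtract selections that omit an entire group: no grad students → C(5,4) = 5; no professors → C(7,4) = 35.
Both groups omitted at once is impossible, so 495 − 40 = 455.

455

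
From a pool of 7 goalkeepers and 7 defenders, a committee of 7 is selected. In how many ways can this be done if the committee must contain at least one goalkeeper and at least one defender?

3430

Total 7-person selections from all 14: C(14,7) = 3432.
Selections missing a whole group: no goalkeepers → C(7,7) = 1; no defenders → C(7,7) = 1.
Both groups omitted at once is impossible, so 3432 − 2 = 3430.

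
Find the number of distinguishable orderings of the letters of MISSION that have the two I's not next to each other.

Total arrangements of MISSION: 7!/(2!·2!) = 1260.
If the two I's are adjacent, glue them into one block, leaving 6 items to arrange: (6)!/(2!) = 360 ways.
Subtracting, 1260 − 360 = 900 arrangements keep the I's apart.

900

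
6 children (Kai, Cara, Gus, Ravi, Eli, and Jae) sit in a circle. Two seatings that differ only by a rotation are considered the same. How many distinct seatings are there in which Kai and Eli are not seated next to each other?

72

Without the restriction there are (5)! = 120 seatings.
Those with Kai next to Eli: fuse the pair into one unit and seat 5 units around a circle — 2·(4)! = 48.
Subtracting, 120 − 48 = 72.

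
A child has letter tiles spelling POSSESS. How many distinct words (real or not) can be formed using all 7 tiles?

The 7 letters of POSSESS have repeats: S appearing 4 times.
So there are 7! / (4!) = 210 distinguishable arrangements.

210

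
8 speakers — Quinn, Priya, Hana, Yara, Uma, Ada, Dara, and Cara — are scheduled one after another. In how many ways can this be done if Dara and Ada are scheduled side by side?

10080

Treat {Dara, Ada} as a single unit. There are 7 units to order, and the pair itself can be ordered 2 ways.
So the count is 2·(7)! = 10080.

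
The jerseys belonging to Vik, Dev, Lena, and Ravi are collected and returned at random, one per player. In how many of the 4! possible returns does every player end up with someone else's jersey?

Count assignments avoiding every fixed point. For any j of the 4 players fixed to their old jersey, the other 4−j can be arranged in (4−j)! ways.
By inclusion–exclusion this is Σ_{j=0}^{4} (−1)^j C(4,j)·(4−j)!.
Computing: 24 − 24 + 12 − 4 + 1 = 9.

9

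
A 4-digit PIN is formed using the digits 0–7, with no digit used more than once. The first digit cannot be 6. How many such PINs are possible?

The first digit has 8−1 = 7 choices (anything except 6).
The remaining 3 digits are filled from the other 7 symbols without repetition: 7 × 6 × 5 = 210.
Total: 7 × 210 = 1470.

1470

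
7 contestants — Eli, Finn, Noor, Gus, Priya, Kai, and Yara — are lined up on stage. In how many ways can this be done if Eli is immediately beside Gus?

1440

Place the 5 others and the Eli-Gus pair as 6 objects in a line; the pair has 2 internal arrangements.
So the count is 2·(6)! = 1440.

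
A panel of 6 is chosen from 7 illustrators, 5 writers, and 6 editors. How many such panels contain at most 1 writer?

8151

Split by how many writers are chosen (0 through 1).
Sum: C(5,0)·C(13,6) + C(5,1)·C(13,5) = 1716 + 6435 = 8151.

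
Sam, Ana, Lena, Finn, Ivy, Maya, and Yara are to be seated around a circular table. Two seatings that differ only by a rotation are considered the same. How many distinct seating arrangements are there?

Seat Sam anywhere (absorbing the rotational symmetry), then permute the other 6: (6)! = 720.

720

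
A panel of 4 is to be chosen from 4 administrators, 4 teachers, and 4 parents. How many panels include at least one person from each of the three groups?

With no constraint there are C(12,4) = 495 possible selections.
Subtract selections that omit an entire group: no administrators → C(8,4) = 70; no teachers → C(8,4) = 70; no parents → C(8,4) = 70.
Add back selections omitting two groups (i.e. drawn from a single group): C(4,4) + C(4,4) + C(4,4) = 3.
By inclusion–exclusion: 495 − 210 + 3 = 288.

288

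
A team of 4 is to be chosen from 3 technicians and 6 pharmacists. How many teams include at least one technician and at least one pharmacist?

111

Unrestricted: C(9,4) = 126 ways to pick any 4 of the 9.
Selections missing a whole group: no technicians → C(6,4) = 15; no pharmacists → C(3,4) = 0.
Both groups omitted at once is impossible, so 126 − 15 = 111.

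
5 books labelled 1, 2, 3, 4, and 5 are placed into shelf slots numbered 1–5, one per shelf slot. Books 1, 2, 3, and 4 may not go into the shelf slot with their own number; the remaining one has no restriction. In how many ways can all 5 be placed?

Let Aᵢ (for 1 ≤ i ≤ 4) be the placements that put book i in its forbidden shelf slot. Any j of these fix j positions, leaving (5−j)! ways to fill the rest, and there are C(4,j) ways to pick which j.
By inclusion–exclusion, the number of valid placements is Σ_{j=0}^{4} (−1)^j C(4,j)·(5−j)!.
Computing: 120 − 96 + 36 − 8 + 1 = 53.

53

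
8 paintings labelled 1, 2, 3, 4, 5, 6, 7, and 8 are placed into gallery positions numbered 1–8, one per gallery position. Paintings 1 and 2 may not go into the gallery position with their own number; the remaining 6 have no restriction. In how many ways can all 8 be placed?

Let Aᵢ (for i ∈ {1, 2}) be the placements that put painting i in its forbidden gallery position. Any j of these fix j positions, leaving (8−j)! ways to fill the rest, and there are C(2,j) ways to pick which j.
By inclusion–exclusion, the number of valid placements is Σ_{j=0}^{2} (−1)^j C(2,j)·(8−j)!.
Computing: 40320 − 10080 + 720 = 30960.

30960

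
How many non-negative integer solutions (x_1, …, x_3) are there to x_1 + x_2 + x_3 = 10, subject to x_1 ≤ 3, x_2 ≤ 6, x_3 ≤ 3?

6

Without the upper bounds there are C(12,2) = 66 ways to split 10 among 3 variables.
Subtract solutions that violate a single cap (substitute x_i' = x_i − (cap_i+1)): x_1 ≥ 4 gives C(8,2) = 28; x_2 ≥ 7 gives C(5,2) = 10; x_3 ≥ 4 gives C(8,2) = 28. Together 66.
Add back pairs where two caps are both exceeded: 0 + 6 + 0 = 6.
By inclusion–exclusion the count is 66 − 66 + 6 = 6.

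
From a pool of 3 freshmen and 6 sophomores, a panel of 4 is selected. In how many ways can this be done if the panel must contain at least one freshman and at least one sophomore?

111

With no constraint there are C(9,4) = 126 possible selections.
Subtract selections that omit an entire group: no freshmen → C(6,4) = 15; no sophomores → C(3,4) = 0.
Both groups omitted at once is impossible, so 126 − 15 = 111.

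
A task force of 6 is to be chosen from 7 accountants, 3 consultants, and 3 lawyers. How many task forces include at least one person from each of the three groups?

1302

With no constraint there are C(13,6) = 1716 possible selections.
Selections missing a whole group: no accountants → C(6,6) = 1; no consultants → C(10,6) = 210; no lawyers → C(10,6) = 210.
Add back selections omitting two groups (i.e. drawn from a single group): C(7,6) + C(3,6) + C(3,6) = 7.
By inclusion–exclusion: 1716 − 421 + 7 = 1302.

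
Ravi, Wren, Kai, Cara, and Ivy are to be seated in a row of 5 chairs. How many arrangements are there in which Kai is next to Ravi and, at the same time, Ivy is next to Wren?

Treat {Kai,Ravi} as one block (2 orders) and {Ivy,Wren} as another (2 orders).
That leaves 3 units to arrange: 2 × 2 × 3! = 4 × 6 = 24.

24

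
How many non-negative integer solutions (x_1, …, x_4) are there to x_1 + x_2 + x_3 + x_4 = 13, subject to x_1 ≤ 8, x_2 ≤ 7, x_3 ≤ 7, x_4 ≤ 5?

293

Ignoring the caps, the number of non-negative solutions to x_1+…+x_4 = 13 is C(16,3) = 560.
Subtract solutions that violate a single cap (substitute x_i' = x_i − (cap_i+1)): x_1 ≥ 9 gives C(7,3) = 35; x_2 ≥ 8 gives C(8,3) = 56; x_3 ≥ 8 gives C(8,3) = 56; x_4 ≥ 6 gives C(10,3) = 120. Together 267.
No two caps can be exceeded simultaneously, so the pair terms are all 0.
By inclusion–exclusion the count is 560 − 267 + 0 = 293.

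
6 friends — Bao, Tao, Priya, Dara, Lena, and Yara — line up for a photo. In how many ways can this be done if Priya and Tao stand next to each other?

Glue Priya and Tao into one block (2 internal orders), leaving 5 units to arrange in a row.
So the count is 2·(5)! = 240.

240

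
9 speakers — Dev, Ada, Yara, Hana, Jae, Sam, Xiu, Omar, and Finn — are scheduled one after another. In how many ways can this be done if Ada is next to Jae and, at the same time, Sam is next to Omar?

20160

Treat {Ada,Jae} as one block (2 orders) and {Sam,Omar} as another (2 orders).
That leaves 7 units to arrange: 2 × 2 × 7! = 4 × 5040 = 20160.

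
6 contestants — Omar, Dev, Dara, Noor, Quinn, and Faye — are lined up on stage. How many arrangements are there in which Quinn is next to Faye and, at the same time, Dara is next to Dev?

96

Treat {Quinn,Faye} as one block (2 orders) and {Dara,Dev} as another (2 orders).
That leaves 4 units to arrange: 2 × 2 × 4! = 4 × 24 = 96.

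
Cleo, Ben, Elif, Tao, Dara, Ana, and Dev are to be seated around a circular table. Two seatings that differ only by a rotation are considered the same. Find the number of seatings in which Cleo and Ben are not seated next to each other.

480

Without the restriction there are (6)! = 720 seatings.
Seatings with Cleo beside Ben: treat them as a block with 2 internal orders, giving 2 × (5)! = 240.
Subtracting, 720 − 240 = 480.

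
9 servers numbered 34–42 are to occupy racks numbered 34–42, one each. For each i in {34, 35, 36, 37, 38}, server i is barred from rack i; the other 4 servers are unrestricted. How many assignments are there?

Let Aᵢ (for 34 ≤ i ≤ 38) be the placements that put server i in its forbidden rack. Any j of these fix j positions, leaving (9−j)! ways to fill the rest, and there are C(5,j) ways to pick which j.
By inclusion–exclusion, the number of valid placements is Σ_{j=0}^{5} (−1)^j C(5,j)·(9−j)!.
Computing: 362880 − 201600 + 50400 − 7200 + 600 − 24 = 205056.

205056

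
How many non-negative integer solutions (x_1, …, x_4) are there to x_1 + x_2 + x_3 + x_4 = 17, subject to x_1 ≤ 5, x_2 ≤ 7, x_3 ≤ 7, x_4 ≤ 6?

Without the upper bounds there are C(20,3) = 1140 ways to split 17 among 4 variables.
Subtract solutions that violate a single cap (substitute x_i' = x_i − (cap_i+1)): x_1 ≥ 6 gives C(14,3) = 364; x_2 ≥ 8 gives C(12,3) = 220; x_3 ≥ 8 gives C(12,3) = 220; x_4 ≥ 7 gives C(13,3) = 286. Together 1090.
Add back pairs where two caps are both exceeded: 20 + 20 + 35 + 4 + 10 + 10 = 99.
By inclusion–exclusion the count is 1140 − 1090 + 99 = 149.

149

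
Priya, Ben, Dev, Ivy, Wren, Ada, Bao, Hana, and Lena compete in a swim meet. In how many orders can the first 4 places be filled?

3024

This is an ordered selection of 4 from 9: P(9,4).
That gives 9 × 8 × 7 × 6 = 3024.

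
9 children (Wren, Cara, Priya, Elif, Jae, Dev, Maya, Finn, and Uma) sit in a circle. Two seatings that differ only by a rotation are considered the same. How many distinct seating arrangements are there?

Fix one person's seat to break rotational symmetry; the remaining 8 people can be arranged in (8)! = 40320 ways.

40320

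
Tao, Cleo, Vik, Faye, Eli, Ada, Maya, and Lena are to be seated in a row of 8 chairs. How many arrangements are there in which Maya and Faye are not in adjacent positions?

30240

Of the 8! = 40320 arrangements, those with Maya and Faye adjacent number 2 × 7! = 10080 (treat the pair as a block with 2 internal orders).
Complementary counting: 40320 − 10080 = 30240.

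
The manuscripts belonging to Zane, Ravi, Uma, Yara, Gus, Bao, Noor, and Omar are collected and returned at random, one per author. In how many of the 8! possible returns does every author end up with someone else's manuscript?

Count assignments avoiding every fixed point. For any j of the 8 authors fixed to their own manuscript, the other 8−j can be arranged in (8−j)! ways.
By inclusion–exclusion this is Σ_{j=0}^{8} (−1)^j C(8,j)·(8−j)!.
Computing: 40320 − 40320 + 20160 − 6720 + 1680 − 336 + 56 − 8 + 1 = 14833.

14833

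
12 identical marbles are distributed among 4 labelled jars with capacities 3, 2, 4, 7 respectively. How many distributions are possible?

30

Without the upper bounds there are C(15,3) = 455 ways to split 12 among 4 jars.
Subtract solutions that violate a single cap (substitute x_i' = x_i − (cap_i+1)): x_1 ≥ 4 gives C(11,3) = 165; x_2 ≥ 3 gives C(12,3) = 220; x_3 ≥ 5 gives C(10,3) = 120; x_4 ≥ 8 gives C(7,3) = 35. Together 540.
Add back pairs where two caps are both exceeded: 56 + 20 + 1 + 35 + 4 + 0 = 116.
Subtract triples: 1 + 0 + 0 + 0 = 1.
By inclusion–exclusion the count is 455 − 540 + 116 − 1 = 30.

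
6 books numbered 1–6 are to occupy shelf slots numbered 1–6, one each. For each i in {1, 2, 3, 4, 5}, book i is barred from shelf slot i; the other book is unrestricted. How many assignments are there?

Let Aᵢ (for 1 ≤ i ≤ 5) be the placements that put book i in its forbidden shelf slot. Any j of these fix j positions, leaving (6−j)! ways to fill the rest, and there are C(5,j) ways to pick which j.
By inclusion–exclusion, the number of valid placements is Σ_{j=0}^{5} (−1)^j C(5,j)·(6−j)!.
Computing: 720 − 600 + 240 − 60 + 10 − 1 = 309.

309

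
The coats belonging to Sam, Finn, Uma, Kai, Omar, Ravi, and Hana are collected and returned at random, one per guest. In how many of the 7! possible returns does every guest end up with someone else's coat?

1854

Let Aᵢ be the assignments in which guest i gets their own coat. We want the size of the complement of A₁∪…∪A_7.
By inclusion–exclusion this is Σ_{j=0}^{7} (−1)^j C(7,j)·(7−j)!.
Computing: 5040 − 5040 + 2520 − 840 + 210 − 42 + 7 − 1 = 1854.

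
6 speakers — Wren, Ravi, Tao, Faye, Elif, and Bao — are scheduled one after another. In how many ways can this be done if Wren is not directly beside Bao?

There are 6! = 720 arrangements in all. If Wren and Bao are adjacent, merging them into one block gives 2·(5)! = 240 arrangements.
So 720 − 240 = 480 arrangements keep them apart.

480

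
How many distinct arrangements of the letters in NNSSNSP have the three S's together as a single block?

20

Treat the 3 copies of S as a single block. The multiset to arrange is then {SSS, N, N, N, P}, 5 items in all.
That gives (5)!/(3!) = 20 arrangements.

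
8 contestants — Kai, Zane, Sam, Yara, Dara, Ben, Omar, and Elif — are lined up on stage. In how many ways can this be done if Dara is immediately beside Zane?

10080

Treat {Dara, Zane} as a single unit. There are 7 units to order, and the pair itself can be ordered 2 ways.
So the count is 2·(7)! = 10080.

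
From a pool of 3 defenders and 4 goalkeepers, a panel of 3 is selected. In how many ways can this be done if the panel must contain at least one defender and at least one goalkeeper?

Unrestricted: C(7,3) = 35 ways to pick any 3 of the 7.
Subtract selections that omit an entire group: no defenders → C(4,3) = 4; no goalkeepers → C(3,3) = 1.
Both groups omitted at once is impossible, so 35 − 5 = 30.

30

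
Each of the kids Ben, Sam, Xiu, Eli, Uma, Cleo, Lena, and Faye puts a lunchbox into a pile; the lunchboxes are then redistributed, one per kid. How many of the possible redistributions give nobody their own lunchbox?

This is the derangement count D_8: permutations of 8 items with no fixed point.
By inclusion–exclusion this is Σ_{j=0}^{8} (−1)^j C(8,j)·(8−j)!.
Computing: 40320 − 40320 + 20160 − 6720 + 1680 − 336 + 56 − 8 + 1 = 14833.

14833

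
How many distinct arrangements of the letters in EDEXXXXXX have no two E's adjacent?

Total arrangements of EDEXXXXXX: 9!/(6!·2!) = 252.
Arrangements with the E's together: treat EE as one letter, giving (8)!/(6!) = 56.
Hence 252 − 56 = 196.

196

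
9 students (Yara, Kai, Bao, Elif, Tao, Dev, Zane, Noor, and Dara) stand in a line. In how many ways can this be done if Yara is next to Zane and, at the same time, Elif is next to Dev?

20160

Treat {Yara,Zane} as one block (2 orders) and {Elif,Dev} as another (2 orders).
That leaves 7 units to arrange: 2 × 2 × 7! = 4 × 5040 = 20160.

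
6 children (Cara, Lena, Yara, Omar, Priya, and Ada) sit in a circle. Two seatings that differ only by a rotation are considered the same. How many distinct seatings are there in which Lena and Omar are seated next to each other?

Glue Lena and Omar into a block (2 internal orders). Seating 5 units around a circle gives (4)! arrangements.
So 2 × (4)! = 2 × 24 = 48.

48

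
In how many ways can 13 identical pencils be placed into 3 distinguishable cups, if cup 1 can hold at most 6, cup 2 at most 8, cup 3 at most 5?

Without the upper bounds there are C(15,2) = 105 ways to split 13 among 3 cups.
Subtract solutions that violate a single cap (substitute x_i' = x_i − (cap_i+1)): x_1 ≥ 7 gives C(8,2) = 28; x_2 ≥ 9 gives C(6,2) = 15; x_3 ≥ 6 gives C(9,2) = 36. Together 79.
Add back pairs where two caps are both exceeded: 0 + 1 + 0 = 1.
By inclusion–exclusion the count is 105 − 79 + 1 = 27.

27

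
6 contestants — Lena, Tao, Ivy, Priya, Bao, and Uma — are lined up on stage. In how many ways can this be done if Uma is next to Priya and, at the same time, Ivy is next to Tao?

96

Treat {Uma,Priya} as one block (2 orders) and {Ivy,Tao} as another (2 orders).
That leaves 4 units to arrange: 2 × 2 × 4! = 4 × 24 = 96.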